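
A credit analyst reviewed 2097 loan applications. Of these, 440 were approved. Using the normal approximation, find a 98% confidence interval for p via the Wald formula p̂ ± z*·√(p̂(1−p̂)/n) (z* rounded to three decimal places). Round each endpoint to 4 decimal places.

(0.1891, 0.2305)

Sample proportion p̂ = 440/2097 = 0.20982.
SE(p̂) = √(0.20982·0.79018/2097) = 0.008892.
For 98% confidence, z* = 2.326.
Margin = 2.326·0.008892 = 0.02068.
CI: 0.20982 ± 0.02068 = (0.1891, 0.2305).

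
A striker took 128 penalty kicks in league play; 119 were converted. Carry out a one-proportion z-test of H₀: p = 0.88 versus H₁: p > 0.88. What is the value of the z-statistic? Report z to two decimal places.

z = 1.73

Sample proportion p̂ = 119/128 = 0.92969.
SE₀ = √(0.88·0.12/128) = 0.028723.
z = (p̂ − p₀)/SE = (0.92969 − 0.88)/0.028723 = 1.73.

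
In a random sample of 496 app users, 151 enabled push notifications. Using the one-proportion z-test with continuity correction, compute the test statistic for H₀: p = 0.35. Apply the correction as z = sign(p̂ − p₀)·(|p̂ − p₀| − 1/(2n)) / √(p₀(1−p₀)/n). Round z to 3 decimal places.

z = -2.080

Sample proportion p̂ = 151/496 = 0.30444. p̂ − p₀ = -0.045565.
1/(2n) = 0.001008.
Corrected numerator: |-0.045565| − 0.001008 = 0.044557.
SE₀ = √(0.35·0.65/496) = 0.021417.
z = −0.044557/0.021417 = -2.080.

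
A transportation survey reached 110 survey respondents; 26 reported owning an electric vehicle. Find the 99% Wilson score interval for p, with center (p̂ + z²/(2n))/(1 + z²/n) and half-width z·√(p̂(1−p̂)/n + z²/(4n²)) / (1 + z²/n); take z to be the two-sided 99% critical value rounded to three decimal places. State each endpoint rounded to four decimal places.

p̂ = 26/110 = 0.23636; z = 2.576, so z² = 6.635776.
Denominator 1 + z²/n = 1 + 6.635776/110 = 1.060325.
Adjusted center: (0.23636 + z²/(2n))/1.060325 = 0.25136.
Radicand: p̂(1−p̂)/n + z²/(4n²) = 0.001640872 + 0.000137103 = 0.001777975.
Half-width = z·√(radicand)/denom = 2.576·0.042166/1.060325 = 0.10244.
CI: 0.25136 ± 0.10244 = (0.1489, 0.3538).

(0.1489, 0.3538)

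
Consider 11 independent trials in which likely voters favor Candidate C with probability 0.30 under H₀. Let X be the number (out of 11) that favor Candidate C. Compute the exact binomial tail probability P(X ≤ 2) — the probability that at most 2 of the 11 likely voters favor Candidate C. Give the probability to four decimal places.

X is binomial with n = 11 and p = 0.30.
P(X ≤ 2) = C(11,0)·0.30^0·0.70^11 + C(11,1)·0.30^1·0.70^10 + C(11,2)·0.30^2·0.70^9.
= 0.019773 + 0.093217 + 0.199750 = 0.3127.

P = 0.3127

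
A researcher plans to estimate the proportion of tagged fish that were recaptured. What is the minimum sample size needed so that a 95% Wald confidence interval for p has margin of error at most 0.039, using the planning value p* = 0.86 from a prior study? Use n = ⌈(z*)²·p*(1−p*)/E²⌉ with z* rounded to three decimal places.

z* = 1.960 at the 95% level.
p*(1−p*) = 0.1204.
(z*)²·p*(1−p*)/E² = 3.841600·0.1204/0.001521 = 304.095.
Rounding up, n = 305.

n = 305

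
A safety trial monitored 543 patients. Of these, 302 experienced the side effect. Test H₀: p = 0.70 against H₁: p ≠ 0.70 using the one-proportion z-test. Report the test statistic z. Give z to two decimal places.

p̂ = 302/543 = 0.55617.
SE₀ = √(0.70·0.30/543) = 0.019666.
z = (p̂ − p₀)/SE = (0.55617 − 0.70)/0.019666 = -7.31.

z = -7.31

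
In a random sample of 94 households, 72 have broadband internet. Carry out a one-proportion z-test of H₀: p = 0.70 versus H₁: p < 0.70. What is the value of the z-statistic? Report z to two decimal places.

z = 1.40

With x = 72 successes in n = 94, p̂ = 0.76596.
Null standard error: √(0.70·0.30/94) = √0.002234043 = 0.047266.
Test statistic: z = 0.06596/0.047266 = 1.40.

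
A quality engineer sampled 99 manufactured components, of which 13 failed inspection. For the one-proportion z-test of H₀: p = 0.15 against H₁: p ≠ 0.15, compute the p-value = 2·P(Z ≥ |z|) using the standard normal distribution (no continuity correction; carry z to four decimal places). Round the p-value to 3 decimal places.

p-value = 0.603

The sample proportion is 13/99 = 0.13131.
Under H₀, SE = √(p₀(1−p₀)/n) = √(0.15·0.85/99) = √0.001287879 = 0.035887.
Test statistic (full precision, shown to 4 dp): z = (13/99 − 0.15)/SE₀ ≈ -0.5207.
p-value = 2·P(Z ≥ |z|) with z = -0.5207 → 0.603.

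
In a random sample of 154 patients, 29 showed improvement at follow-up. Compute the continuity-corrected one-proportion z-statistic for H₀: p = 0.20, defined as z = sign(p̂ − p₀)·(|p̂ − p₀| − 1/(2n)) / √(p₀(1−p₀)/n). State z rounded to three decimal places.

z = -0.262

p̂ = 29/154 = 0.18831. p̂ − p₀ = -0.011688.
Continuity correction 1/(2n) = 1/308 = 0.003247.
Corrected numerator: |-0.011688| − 0.003247 = 0.008441.
SE₀ = √(0.20·0.80/154) = 0.032233.
z = −0.008441/0.032233 = -0.262.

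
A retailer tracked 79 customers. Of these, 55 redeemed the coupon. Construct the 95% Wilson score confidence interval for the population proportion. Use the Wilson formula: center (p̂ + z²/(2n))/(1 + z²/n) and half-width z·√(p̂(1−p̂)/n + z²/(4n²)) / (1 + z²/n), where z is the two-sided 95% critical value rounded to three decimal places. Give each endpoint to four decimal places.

p̂ = 55/79 = 0.69620; z = 1.960, so z² = 3.841600.
1 + z²/n = 1.048628.
Center = (0.69620 + 0.024314)/1.048628 = 0.68710.
Radicand: p̂(1−p̂)/n + z²/(4n²) = 0.002677273 + 0.000153886 = 0.002831159.
Half-width = z·√(radicand)/denom = 1.960·0.053209/1.048628 = 0.09945.
CI: 0.68710 ± 0.09945 = (0.5877, 0.7866).

(0.5877, 0.7866)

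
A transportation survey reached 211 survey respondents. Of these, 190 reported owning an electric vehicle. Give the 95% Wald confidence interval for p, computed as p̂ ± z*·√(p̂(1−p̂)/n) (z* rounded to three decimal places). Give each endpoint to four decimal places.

(0.8601, 0.9409)

Sample proportion p̂ = 190/211 = 0.90047.
Standard error of p̂: √(0.089621/211) = √0.000424742 = 0.020609.
The 95% critical value is z* = 1.960.
Margin of error: 1.960 × 0.020609 = 0.04039.
Interval: 0.90047 ± 0.04039 → (0.8601, 0.9409).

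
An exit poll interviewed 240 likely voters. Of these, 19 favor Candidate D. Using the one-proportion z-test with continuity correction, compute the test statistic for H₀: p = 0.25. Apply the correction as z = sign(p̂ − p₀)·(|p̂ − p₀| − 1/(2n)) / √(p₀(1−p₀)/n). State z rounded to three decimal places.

z = -6.037

With x = 19 successes in n = 240, p̂ = 0.07917. p̂ − p₀ = -0.170833.
Continuity correction 1/(2n) = 1/480 = 0.002083.
Corrected numerator: |-0.170833| − 0.002083 = 0.168750.
Under H₀, SE = √(p₀(1−p₀)/n) = √(0.25·0.75/240) = √0.000781250 = 0.027951.
z = −0.168750/0.027951 = -6.037.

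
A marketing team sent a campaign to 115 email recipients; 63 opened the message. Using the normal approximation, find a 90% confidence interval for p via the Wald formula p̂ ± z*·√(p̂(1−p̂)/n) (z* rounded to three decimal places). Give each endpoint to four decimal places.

With x = 63 successes in n = 115, p̂ = 0.54783.
SE = √(p̂(1−p̂)/n) = √(0.247713/115) = 0.046411.
The 90% critical value is z* = 1.645.
Margin = 1.645·0.046411 = 0.07635.
CI: 0.54783 ± 0.07635 = (0.4715, 0.6242).

(0.4715, 0.6242)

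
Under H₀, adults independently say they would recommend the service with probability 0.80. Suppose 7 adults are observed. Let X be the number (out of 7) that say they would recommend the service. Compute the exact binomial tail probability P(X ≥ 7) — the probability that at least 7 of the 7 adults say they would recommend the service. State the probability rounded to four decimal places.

X ~ Binomial(n=7, p=0.80).
P(X ≥ 7) = C(7,7)·0.80^7·0.20^0.
= 0.209715 = 0.2097.

P = 0.2097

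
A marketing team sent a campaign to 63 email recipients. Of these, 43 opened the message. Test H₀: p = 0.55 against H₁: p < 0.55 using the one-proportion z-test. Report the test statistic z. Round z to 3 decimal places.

With x = 43 successes in n = 63, p̂ = 0.68254.
Null standard error: √(0.55·0.45/63) = √0.003928571 = 0.062678.
Test statistic: z = 0.13254/0.062678 = 2.115.

z = 2.115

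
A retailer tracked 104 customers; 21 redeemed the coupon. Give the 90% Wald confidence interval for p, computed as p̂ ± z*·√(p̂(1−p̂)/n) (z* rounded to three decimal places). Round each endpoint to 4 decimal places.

(0.1372, 0.2667)

Sample proportion p̂ = 21/104 = 0.20192.
SE = √(p̂(1−p̂)/n) = √(0.161150/104) = 0.039364.
The 90% critical value is z* = 1.645.
Margin = 1.645·0.039364 = 0.06475.
Interval: 0.20192 ± 0.06475 → (0.1372, 0.2667).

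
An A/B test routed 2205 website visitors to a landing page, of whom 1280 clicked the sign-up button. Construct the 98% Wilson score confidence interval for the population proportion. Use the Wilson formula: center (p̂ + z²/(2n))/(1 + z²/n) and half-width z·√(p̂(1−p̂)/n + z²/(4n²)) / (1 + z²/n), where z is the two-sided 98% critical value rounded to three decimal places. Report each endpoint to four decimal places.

(0.5559, 0.6047)

p̂ = 1280/2205 = 0.58050; z = 2.326, so z² = 5.410276.
1 + z²/n = 1.002454.
Center = (0.58050 + 0.001227)/1.002454 = 0.58030.
Radicand: p̂(1−p̂)/n + z²/(4n²) = 0.000110440 + 0.000000278 = 0.000110718.
Half-width = z·√(radicand)/denom = 2.326·0.010522/1.002454 = 0.02441.
Interval: 0.58030 ± 0.02441 → (0.5559, 0.6047).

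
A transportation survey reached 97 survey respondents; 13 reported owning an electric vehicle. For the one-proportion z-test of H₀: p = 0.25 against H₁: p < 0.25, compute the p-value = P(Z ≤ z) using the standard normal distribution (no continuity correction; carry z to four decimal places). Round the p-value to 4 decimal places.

p-value = 0.0042

The sample proportion is 13/97 = 0.13402.
Under H₀, SE = √(p₀(1−p₀)/n) = √(0.25·0.75/97) = √0.001932990 = 0.043966.
Test statistic (full precision, shown to 4 dp): z = (13/97 − 0.25)/SE₀ ≈ -2.6379.
From the standard normal, P(Z ≤ z) = 0.0042.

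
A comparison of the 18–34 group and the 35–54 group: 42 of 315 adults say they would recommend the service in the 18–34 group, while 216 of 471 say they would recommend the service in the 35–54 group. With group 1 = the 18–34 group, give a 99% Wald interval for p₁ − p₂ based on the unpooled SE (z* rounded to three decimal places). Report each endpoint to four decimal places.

p̂₁ = 0.13333, p̂₂ = 0.45860, so the observed difference is -0.32527.
Unpooled SE = √(p̂₁(1−p̂₁)/n₁ + p̂₂(1−p̂₂)/n₂) = √(0.000366843 + 0.000527146) = 0.029900.
For 99% confidence, z* = 2.576. Margin of error = 0.07702.
So the interval runs from -0.4023 to -0.2482.

(-0.4023, -0.2482)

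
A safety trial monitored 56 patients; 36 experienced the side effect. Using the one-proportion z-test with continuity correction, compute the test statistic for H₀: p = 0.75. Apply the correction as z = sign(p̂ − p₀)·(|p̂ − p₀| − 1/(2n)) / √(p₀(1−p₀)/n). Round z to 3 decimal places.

z = -1.697

The sample proportion is 36/56 = 0.64286. p̂ − p₀ = -0.107143.
1/(2n) = 0.008929.
Corrected numerator: |-0.107143| − 0.008929 = 0.098214.
SE₀ = √(0.75·0.25/56) = 0.057864.
z = −0.098214/0.057864 = -1.697.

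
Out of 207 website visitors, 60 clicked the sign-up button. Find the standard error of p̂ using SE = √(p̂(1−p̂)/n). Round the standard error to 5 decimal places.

SE = 0.03153

The sample proportion is 60/207 = 0.28986.
p̂(1−p̂) = 0.205841.
Dividing by n and taking the root: √0.000994401 = 0.03153.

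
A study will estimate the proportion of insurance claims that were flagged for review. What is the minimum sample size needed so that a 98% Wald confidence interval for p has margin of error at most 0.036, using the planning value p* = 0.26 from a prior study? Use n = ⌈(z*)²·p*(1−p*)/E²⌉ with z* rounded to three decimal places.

n = 804

The 98% critical value is z* = 2.326.
p*(1−p*) = 0.1924.
Required n before rounding: 5.410276 × 0.1924 / 0.036² = 803.192.
⌈803.192⌉ = 804.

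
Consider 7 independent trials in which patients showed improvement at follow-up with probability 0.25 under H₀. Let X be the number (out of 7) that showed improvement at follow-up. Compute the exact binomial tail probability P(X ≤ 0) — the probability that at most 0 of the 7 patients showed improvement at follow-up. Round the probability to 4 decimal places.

X ~ Binomial(n=7, p=0.25).
P(X ≤ 0) = C(7,0)·0.25^0·0.75^7.
= 0.133484 = 0.1335.

P = 0.1335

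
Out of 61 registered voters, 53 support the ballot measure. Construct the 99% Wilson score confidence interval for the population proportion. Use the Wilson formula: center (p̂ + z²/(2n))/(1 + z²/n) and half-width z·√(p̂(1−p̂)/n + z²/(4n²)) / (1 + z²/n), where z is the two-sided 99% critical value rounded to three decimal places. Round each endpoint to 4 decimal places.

(0.7209, 0.9444)

Here p̂ = 53/61 = 0.86885 and z = 2.576 (z² = 6.635776).
1 + z²/n = 1.108783.
Center = (0.86885 + 0.054392)/1.108783 = 0.83266.
Radicand: p̂(1−p̂)/n + z²/(4n²) = 0.001867998 + 0.000445833 = 0.002313831.
Half-width = 2.576·√0.002313831/1.108783 = 0.11175.
So the interval runs from 0.7209 to 0.9444.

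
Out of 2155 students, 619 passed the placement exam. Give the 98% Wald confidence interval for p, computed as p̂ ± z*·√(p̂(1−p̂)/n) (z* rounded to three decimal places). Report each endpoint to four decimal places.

The sample proportion is 619/2155 = 0.28724.
Standard error of p̂: √(0.204733/2155) = √0.000095004 = 0.009747.
For 98% confidence, z* = 2.326.
Margin of error: 2.326 × 0.009747 = 0.02267.
So the interval runs from 0.2646 to 0.3099.

(0.2646, 0.3099)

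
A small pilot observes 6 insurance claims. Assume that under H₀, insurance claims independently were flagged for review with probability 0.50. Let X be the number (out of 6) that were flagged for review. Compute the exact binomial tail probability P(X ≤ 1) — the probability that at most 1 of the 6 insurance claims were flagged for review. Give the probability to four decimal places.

P = 0.1094

X is binomial with n = 6 and p = 0.50.
P(X ≤ 1) = C(6,0)·0.50^0·0.50^6 + C(6,1)·0.50^1·0.50^5.
= 0.015625 + 0.093750 = 0.1094.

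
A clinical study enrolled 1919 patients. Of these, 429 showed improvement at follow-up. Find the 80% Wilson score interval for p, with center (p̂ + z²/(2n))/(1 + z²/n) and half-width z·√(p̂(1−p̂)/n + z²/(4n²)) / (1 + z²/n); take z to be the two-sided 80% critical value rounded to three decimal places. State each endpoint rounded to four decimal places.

Here p̂ = 429/1919 = 0.22355 and z = 1.282 (z² = 1.643524).
Denominator 1 + z²/n = 1 + 1.643524/1919 = 1.000856.
Center = (0.22355 + 0.000428)/1.000856 = 0.22379.
Radicand: p̂(1−p̂)/n + z²/(4n²) = 0.000090452 + 0.000000112 = 0.000090564.
Half-width = 1.282·√0.000090564/1.000856 = 0.01219.
CI: 0.22379 ± 0.01219 = (0.2116, 0.2360).

(0.2116, 0.2360)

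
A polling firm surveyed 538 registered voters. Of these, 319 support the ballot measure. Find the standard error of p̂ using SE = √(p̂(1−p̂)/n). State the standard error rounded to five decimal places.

p̂ = 319/538 = 0.59294.
p̂(1−p̂) = 0.59294·0.40706 = 0.241362.
SE = √(0.241362/538) = 0.02118.

SE = 0.02118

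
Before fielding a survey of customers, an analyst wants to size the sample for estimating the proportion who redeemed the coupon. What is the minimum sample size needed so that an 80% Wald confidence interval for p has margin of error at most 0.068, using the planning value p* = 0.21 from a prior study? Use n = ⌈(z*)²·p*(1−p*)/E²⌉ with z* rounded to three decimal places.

n = 59

The 80% critical value is z* = 1.282.
p*(1−p*) = 0.21·0.79 = 0.1659.
(z*)²·p*(1−p*)/E² = 1.643524·0.1659/0.004624 = 58.966.
Rounding up, n = 59.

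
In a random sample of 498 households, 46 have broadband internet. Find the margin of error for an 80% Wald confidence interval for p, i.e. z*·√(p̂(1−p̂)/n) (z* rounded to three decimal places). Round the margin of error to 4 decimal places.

Sample proportion p̂ = 46/498 = 0.09237.
Standard error of p̂: √(0.083837/498) = √0.000168348 = 0.012975.
z* = 1.282 at the 80% level.
So ME = 0.0166.

ME = 0.0166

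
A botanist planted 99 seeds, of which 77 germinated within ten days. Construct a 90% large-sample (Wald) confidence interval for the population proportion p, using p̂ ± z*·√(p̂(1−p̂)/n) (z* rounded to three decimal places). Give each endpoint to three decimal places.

(0.709, 0.847)

Sample proportion p̂ = 77/99 = 0.77778.
Standard error of p̂: √(0.172840/99) = √0.001745854 = 0.041783.
z* = 1.645 at the 90% level.
Margin of error: 1.645 × 0.041783 = 0.06873.
Interval: 0.77778 ± 0.06873 → (0.709, 0.847).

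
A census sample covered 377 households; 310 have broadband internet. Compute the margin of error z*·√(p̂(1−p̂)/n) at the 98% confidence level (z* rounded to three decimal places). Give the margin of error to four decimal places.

ME = 0.0458

p̂ = 310/377 = 0.82228.
SE(p̂) = √(0.82228·0.17772/377) = 0.019688.
z* = 2.326 at the 98% level.
So ME = 0.0458.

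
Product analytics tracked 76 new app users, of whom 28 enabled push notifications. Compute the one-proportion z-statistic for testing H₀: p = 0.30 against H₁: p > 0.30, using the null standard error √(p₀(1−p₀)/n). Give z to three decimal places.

z = 1.302

With x = 28 successes in n = 76, p̂ = 0.36842.
Under H₀, SE = √(p₀(1−p₀)/n) = √(0.30·0.70/76) = √0.002763158 = 0.052566.
z = (p̂ − p₀)/SE = (0.36842 − 0.30)/0.052566 = 1.302.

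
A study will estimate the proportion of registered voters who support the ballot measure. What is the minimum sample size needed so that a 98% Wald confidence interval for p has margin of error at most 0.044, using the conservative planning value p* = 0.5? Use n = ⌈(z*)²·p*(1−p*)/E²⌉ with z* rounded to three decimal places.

n = 699

The 98% critical value is z* = 2.326.
p*(1−p*) = 0.2500.
Required n before rounding: 5.410276 × 0.2500 / 0.044² = 698.641.
⌈698.641⌉ = 699.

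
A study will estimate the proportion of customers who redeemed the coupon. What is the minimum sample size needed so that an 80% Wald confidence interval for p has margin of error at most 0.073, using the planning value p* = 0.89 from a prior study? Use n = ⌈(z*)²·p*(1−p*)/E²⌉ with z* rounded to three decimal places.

The 80% critical value is z* = 1.282.
p*(1−p*) = 0.0979.
Required n before rounding: 1.643524 × 0.0979 / 0.073² = 30.193.
Rounding up, n = 31.

n = 31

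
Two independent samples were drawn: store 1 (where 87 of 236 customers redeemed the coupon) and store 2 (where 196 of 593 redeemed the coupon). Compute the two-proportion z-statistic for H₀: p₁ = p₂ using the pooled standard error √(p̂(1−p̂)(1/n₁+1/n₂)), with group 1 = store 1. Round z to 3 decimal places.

p̂₁ = 87/236 = 0.36864, p̂₂ = 196/593 = 0.33052.
Pooling: p̂ = 283/829 = 0.34138.
SE = √[p̂(1−p̂)(1/n₁+1/n₂)] = √[0.34138·0.65862·(1/236+1/593)] ≈ 0.036495.
z = (p̂₁ − p̂₂)/SE = (0.36864 − 0.33052)/0.036495 = 0.03812/0.036495 = 1.045.

z = 1.045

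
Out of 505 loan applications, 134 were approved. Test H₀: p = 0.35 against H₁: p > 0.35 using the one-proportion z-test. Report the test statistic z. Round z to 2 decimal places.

The sample proportion is 134/505 = 0.26535.
Null standard error: √(0.35·0.65/505) = √0.000450495 = 0.021225.
z = (0.26535 − 0.35)/0.021225 = -0.08465/0.021225 = -3.99.

z = -3.99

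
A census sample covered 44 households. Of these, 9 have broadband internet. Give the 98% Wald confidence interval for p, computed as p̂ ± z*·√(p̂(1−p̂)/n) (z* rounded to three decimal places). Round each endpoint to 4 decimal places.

(0.0631, 0.3460)

p̂ = 9/44 = 0.20455.
SE = √(p̂(1−p̂)/n) = √(0.162707/44) = 0.060810.
For 98% confidence, z* = 2.326.
Margin = 2.326·0.060810 = 0.14144.
CI: 0.20455 ± 0.14144 = (0.0631, 0.3460).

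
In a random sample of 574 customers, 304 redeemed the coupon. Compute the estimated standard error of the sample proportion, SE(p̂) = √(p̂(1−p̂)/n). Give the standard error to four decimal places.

Sample proportion p̂ = 304/574 = 0.52962.
p̂(1−p̂) = 0.52962·0.47038 = 0.249123.
SE = √(0.249123/574) = 0.0208.

SE = 0.0208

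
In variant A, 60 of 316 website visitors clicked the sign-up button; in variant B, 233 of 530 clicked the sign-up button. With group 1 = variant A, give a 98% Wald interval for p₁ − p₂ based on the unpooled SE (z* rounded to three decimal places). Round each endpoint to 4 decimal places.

(-0.3215, -0.1780)

p̂₁ = 60/316 = 0.18987, p̂₂ = 233/530 = 0.43962; p̂₁ − p̂₂ = -0.24975.
Unpooled SE = √(p̂₁(1−p̂₁)/n₁ + p̂₂(1−p̂₂)/n₂) = √(0.000486777 + 0.000464820) = 0.030848.
The 98% critical value is z* = 2.326. Margin = 2.326·0.030848 = 0.07175.
So the interval runs from -0.3215 to -0.1780.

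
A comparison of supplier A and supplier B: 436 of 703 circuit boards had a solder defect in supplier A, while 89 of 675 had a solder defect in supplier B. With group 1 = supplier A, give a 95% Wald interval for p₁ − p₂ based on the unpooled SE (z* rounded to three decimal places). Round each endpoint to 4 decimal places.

p̂₁ = 0.62020, p̂₂ = 0.13185, so the observed difference is 0.48835.
Unpooled SE = √(p̂₁(1−p̂₁)/n₁ + p̂₂(1−p̂₂)/n₂) = √(0.000335067 + 0.000169581) = 0.022464.
The 95% critical value is z* = 1.960. Margin of error = 0.04403.
CI: 0.48835 ± 0.04403 = (0.4443, 0.5324).

(0.4443, 0.5324)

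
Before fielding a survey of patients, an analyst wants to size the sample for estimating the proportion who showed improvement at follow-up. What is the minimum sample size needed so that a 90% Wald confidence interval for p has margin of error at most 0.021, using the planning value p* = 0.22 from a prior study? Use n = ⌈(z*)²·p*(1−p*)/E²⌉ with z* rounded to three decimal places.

n = 1053

For 90% confidence, z* = 1.645.
p*(1−p*) = 0.1716.
(z*)²·p*(1−p*)/E² = 2.706025·0.1716/0.000441 = 1052.957.
⌈1052.957⌉ = 1053.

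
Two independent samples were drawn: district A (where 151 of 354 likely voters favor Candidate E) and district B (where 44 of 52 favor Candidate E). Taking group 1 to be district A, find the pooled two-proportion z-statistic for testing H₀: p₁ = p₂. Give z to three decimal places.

z = -5.655

p̂₁ = 151/354 = 0.42655, p̂₂ = 44/52 = 0.84615.
Pooled p̂ = (151+44)/(354+52) = 195/406 = 0.48030.
Pooled SE = √[0.2496117·0.02205563] ≈ 0.074198.
z = -0.41960/0.074198 = -5.655.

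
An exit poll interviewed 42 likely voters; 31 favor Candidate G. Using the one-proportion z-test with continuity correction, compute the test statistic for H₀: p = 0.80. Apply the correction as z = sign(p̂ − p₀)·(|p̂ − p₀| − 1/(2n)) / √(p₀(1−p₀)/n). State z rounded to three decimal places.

z = -0.810

Sample proportion p̂ = 31/42 = 0.73810. p̂ − p₀ = -0.061905.
Continuity correction 1/(2n) = 1/84 = 0.011905.
Corrected numerator: |-0.061905| − 0.011905 = 0.050000.
Under H₀, SE = √(p₀(1−p₀)/n) = √(0.80·0.20/42) = √0.003809524 = 0.061721.
z = (−)0.050000/0.061721 = -0.810.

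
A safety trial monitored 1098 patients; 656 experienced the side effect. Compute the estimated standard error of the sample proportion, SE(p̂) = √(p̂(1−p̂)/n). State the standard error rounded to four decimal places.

SE = 0.0148

The sample proportion is 656/1098 = 0.59745.
p̂(1−p̂) = 0.240503.
SE = √(0.240503/1098) = √0.000219037 = 0.0148.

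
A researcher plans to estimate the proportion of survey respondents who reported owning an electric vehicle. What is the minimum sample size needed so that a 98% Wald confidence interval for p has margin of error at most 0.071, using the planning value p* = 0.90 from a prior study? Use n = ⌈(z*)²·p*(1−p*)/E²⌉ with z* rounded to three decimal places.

The 98% critical value is z* = 2.326.
p*(1−p*) = 0.90·0.10 = 0.0900.
Required n before rounding: 5.410276 × 0.0900 / 0.071² = 96.593.
⌈96.593⌉ = 97.

n = 97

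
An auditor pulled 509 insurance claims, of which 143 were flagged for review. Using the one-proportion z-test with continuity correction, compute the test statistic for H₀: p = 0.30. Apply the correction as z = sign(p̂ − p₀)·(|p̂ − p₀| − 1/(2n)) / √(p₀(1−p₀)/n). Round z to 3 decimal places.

z = -0.890

With x = 143 successes in n = 509, p̂ = 0.28094. p̂ − p₀ = -0.019057.
Continuity correction 1/(2n) = 1/1018 = 0.000982.
Corrected numerator: |-0.019057| − 0.000982 = 0.018075.
Null standard error: √(0.30·0.70/509) = √0.000412574 = 0.020312.
z = (−)0.018075/0.020312 = -0.890.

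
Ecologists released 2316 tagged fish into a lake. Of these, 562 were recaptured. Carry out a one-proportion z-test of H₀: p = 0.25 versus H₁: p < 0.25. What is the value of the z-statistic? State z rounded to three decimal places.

Sample proportion p̂ = 562/2316 = 0.24266.
Under H₀, SE = √(p₀(1−p₀)/n) = √(0.25·0.75/2316) = √0.000080959 = 0.008998.
z = (p̂ − p₀)/SE = (0.24266 − 0.25)/0.008998 = -0.816.

z = -0.816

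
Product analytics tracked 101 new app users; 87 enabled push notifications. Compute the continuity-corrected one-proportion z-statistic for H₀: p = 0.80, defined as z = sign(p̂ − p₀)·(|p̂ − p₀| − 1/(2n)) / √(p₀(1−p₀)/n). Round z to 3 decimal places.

The sample proportion is 87/101 = 0.86139. p̂ − p₀ = 0.061386.
1/(2n) = 0.004950.
Corrected numerator: |0.061386| − 0.004950 = 0.056436.
Null standard error: √(0.80·0.20/101) = √0.001584158 = 0.039801.
z = +0.056436/0.039801 = 1.418.

z = 1.418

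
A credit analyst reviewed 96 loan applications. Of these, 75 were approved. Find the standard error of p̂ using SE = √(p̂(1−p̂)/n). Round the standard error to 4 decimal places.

The sample proportion is 75/96 = 0.78125.
p̂(1−p̂) = 0.78125·0.21875 = 0.170898.
SE = √(0.170898/96) = √0.001780187 = 0.0422.

SE = 0.0422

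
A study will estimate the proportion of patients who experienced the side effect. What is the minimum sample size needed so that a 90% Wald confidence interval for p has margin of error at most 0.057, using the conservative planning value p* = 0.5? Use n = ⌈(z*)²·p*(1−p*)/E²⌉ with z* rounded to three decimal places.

For 90% confidence, z* = 1.645.
p*(1−p*) = 0.50·0.50 = 0.2500.
Required n before rounding: 2.706025 × 0.2500 / 0.057² = 208.220.
⌈208.220⌉ = 209.

n = 209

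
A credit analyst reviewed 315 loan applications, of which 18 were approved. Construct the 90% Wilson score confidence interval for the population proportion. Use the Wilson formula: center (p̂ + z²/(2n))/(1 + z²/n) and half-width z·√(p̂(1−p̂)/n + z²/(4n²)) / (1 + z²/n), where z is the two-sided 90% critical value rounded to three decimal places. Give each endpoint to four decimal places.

p̂ = 18/315 = 0.05714; z = 1.645, so z² = 2.706025.
1 + z²/n = 1.008591.
Adjusted center: (0.05714 + z²/(2n))/1.008591 = 0.06091.
Radicand: p̂(1−p̂)/n + z²/(4n²) = 0.000171040 + 0.000006818 = 0.000177858.
Half-width = z·√(radicand)/denom = 1.645·0.013336/1.008591 = 0.02175.
CI: 0.06091 ± 0.02175 = (0.0392, 0.0827).

(0.0392, 0.0827)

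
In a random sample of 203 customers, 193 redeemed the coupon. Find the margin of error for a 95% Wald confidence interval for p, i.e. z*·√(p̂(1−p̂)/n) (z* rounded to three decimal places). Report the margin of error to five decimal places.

Sample proportion p̂ = 193/203 = 0.95074.
SE = √(p̂(1−p̂)/n) = √(0.046834/203) = 0.015189.
The 95% critical value is z* = 1.960.
ME = 1.960·0.015189 = 0.02977.

ME = 0.02977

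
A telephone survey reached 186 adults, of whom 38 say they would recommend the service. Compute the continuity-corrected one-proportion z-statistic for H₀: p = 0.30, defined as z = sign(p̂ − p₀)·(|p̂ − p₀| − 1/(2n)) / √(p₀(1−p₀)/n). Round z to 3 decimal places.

The sample proportion is 38/186 = 0.20430. p̂ − p₀ = -0.095699.
Continuity correction 1/(2n) = 1/372 = 0.002688.
Corrected numerator: |-0.095699| − 0.002688 = 0.093011.
Null standard error: √(0.30·0.70/186) = √0.001129032 = 0.033601.
z = (−)0.093011/0.033601 = -2.768.

z = -2.768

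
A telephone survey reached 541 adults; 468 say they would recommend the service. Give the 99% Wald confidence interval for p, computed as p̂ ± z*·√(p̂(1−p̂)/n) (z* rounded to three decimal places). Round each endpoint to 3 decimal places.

Sample proportion p̂ = 468/541 = 0.86506.
Standard error of p̂: √(0.116728/541) = √0.000215763 = 0.014689.
z* = 2.576 at the 99% level.
Margin of error: 2.576 × 0.014689 = 0.03784.
CI: 0.86506 ± 0.03784 = (0.827, 0.903).

(0.827, 0.903)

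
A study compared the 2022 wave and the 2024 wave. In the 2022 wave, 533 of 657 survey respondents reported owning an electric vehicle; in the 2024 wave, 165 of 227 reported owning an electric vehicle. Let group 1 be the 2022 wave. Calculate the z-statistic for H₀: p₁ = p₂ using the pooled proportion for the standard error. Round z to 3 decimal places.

z = 2.689

Sample proportions: p̂₁ = 533/657 = 0.81126 and p̂₂ = 165/227 = 0.72687.
Pooling: p̂ = 698/884 = 0.78959.
SE = √[p̂(1−p̂)(1/n₁+1/n₂)] = √[0.78959·0.21041·(1/657+1/227)] ≈ 0.031381.
z = 0.08439/0.031381 = 2.689.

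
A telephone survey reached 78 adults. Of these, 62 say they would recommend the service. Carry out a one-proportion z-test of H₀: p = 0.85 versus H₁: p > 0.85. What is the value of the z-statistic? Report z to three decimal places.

z = -1.364

With x = 62 successes in n = 78, p̂ = 0.79487.
SE₀ = √(0.85·0.15/78) = 0.040430.
Test statistic: z = -0.05513/0.040430 = -1.364.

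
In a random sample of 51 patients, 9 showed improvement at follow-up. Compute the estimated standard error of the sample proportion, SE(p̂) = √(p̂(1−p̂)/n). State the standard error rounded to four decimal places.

SE = 0.0534

With x = 9 successes in n = 51, p̂ = 0.17647.
p̂(1−p̂) = 0.145328.
SE = √(0.145328/51) = 0.0534.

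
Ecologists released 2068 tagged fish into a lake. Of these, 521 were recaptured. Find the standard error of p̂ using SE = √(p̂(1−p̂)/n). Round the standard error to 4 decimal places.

The sample proportion is 521/2068 = 0.25193.
p̂(1−p̂) = 0.25193·0.74807 = 0.188461.
SE = √(0.188461/2068) = 0.0095.

SE = 0.0095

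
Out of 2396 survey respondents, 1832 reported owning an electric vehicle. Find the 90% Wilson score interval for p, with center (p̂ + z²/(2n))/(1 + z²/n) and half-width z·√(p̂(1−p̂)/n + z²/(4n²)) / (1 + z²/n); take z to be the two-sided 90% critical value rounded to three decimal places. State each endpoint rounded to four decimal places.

(0.7501, 0.7786)

p̂ = 1832/2396 = 0.76461; z = 1.645, so z² = 2.706025.
1 + z²/n = 1.001129.
Center = (0.76461 + 0.000565)/1.001129 = 0.76431.
Radicand: p̂(1−p̂)/n + z²/(4n²) = 0.000075118 + 0.000000118 = 0.000075236.
Half-width = z·√(radicand)/denom = 1.645·0.008674/1.001129 = 0.01425.
So the interval runs from 0.7501 to 0.7786.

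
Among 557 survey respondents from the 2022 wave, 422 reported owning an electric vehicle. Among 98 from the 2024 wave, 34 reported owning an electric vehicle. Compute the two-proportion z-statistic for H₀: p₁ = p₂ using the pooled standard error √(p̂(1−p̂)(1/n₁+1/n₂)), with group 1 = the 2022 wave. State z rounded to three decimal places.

z = 8.152

p̂₁ = 422/557 = 0.75763, p̂₂ = 34/98 = 0.34694.
Pooling: p̂ = 456/655 = 0.69618.
Pooled SE = √[0.2115121·0.01199941] ≈ 0.050379.
z = (p̂₁ − p̂₂)/SE = (0.75763 − 0.34694)/0.050379 = 0.41069/0.050379 = 8.152.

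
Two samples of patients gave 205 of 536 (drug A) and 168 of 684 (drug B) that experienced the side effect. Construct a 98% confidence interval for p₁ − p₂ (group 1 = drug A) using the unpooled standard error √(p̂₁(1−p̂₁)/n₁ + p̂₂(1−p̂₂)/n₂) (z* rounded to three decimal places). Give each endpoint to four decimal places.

p̂₁ = 205/536 = 0.38246, p̂₂ = 168/684 = 0.24561; p̂₁ − p̂₂ = 0.13685.
SE = √(0.000440644 + 0.000270889) = √0.000711533 = 0.026675.
z* = 2.326 at the 98% level. Margin of error = 0.06205.
Interval: 0.13685 ± 0.06205 → (0.0748, 0.1989).

(0.0748, 0.1989)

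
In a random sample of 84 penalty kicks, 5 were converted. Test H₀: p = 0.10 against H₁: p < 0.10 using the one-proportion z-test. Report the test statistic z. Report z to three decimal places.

Sample proportion p̂ = 5/84 = 0.05952.
Null standard error: √(0.10·0.90/84) = √0.001071429 = 0.032733.
z = (0.05952 − 0.10)/0.032733 = -0.04048/0.032733 = -1.237.

z = -1.237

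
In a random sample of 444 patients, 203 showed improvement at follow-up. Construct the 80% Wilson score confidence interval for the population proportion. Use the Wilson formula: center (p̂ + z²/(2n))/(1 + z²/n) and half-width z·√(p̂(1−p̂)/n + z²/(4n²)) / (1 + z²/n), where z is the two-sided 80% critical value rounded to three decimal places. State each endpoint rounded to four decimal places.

p̂ = 203/444 = 0.45721; z = 1.282, so z² = 1.643524.
Denominator 1 + z²/n = 1 + 1.643524/444 = 1.003702.
Center = (0.45721 + 0.001851)/1.003702 = 0.45737.
Radicand: p̂(1−p̂)/n + z²/(4n²) = 0.000558939 + 0.000002084 = 0.000561023.
Half-width = z·√(radicand)/denom = 1.282·0.023686/1.003702 = 0.03025.
CI: 0.45737 ± 0.03025 = (0.4271, 0.4876).

(0.4271, 0.4876)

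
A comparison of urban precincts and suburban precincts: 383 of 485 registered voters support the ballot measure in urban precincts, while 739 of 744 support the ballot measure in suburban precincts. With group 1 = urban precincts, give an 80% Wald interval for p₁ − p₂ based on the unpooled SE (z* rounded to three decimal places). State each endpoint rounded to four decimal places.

(-0.2276, -0.1796)

p̂₁ = 0.78969, p̂₂ = 0.99328, so the observed difference is -0.20359.
SE = √(0.000342432 + 0.000008972) = √0.000351404 = 0.018746.
The 80% critical value is z* = 1.282. Margin of error = 0.02403.
So the interval runs from -0.2276 to -0.1796.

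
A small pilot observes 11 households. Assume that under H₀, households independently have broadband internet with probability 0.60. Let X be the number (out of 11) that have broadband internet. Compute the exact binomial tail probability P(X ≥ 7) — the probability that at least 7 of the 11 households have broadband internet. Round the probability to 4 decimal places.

P = 0.5328

X is binomial with n = 11 and p = 0.60.
P(X ≥ 7) = Σ_{j=7}^{11} C(11,j)·0.60^j·0.40^{11−j}.
= 0.236490 + 0.177367 + 0.088684 + 0.026605 + 0.003628 = 0.5328.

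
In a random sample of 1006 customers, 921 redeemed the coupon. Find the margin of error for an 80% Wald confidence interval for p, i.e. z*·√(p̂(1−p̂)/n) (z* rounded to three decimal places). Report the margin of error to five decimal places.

With x = 921 successes in n = 1006, p̂ = 0.91551.
Standard error of p̂: √(0.077354/1006) = √0.000076893 = 0.008769.
The 80% critical value is z* = 1.282.
Margin of error = z*·SE = 1.282 × 0.008769 = 0.01124.

ME = 0.01124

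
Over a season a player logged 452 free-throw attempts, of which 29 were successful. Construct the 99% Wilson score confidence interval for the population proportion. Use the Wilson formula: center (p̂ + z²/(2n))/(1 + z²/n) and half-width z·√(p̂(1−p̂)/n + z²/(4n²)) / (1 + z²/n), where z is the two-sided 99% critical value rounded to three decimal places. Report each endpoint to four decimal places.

p̂ = 29/452 = 0.06416; z = 2.576, so z² = 6.635776.
1 + z²/n = 1.014681.
Center = (0.06416 + 0.007340)/1.014681 = 0.07047.
Radicand: p̂(1−p̂)/n + z²/(4n²) = 0.000132838 + 0.000008120 = 0.000140958.
Half-width = 2.576·√0.000140958/1.014681 = 0.03014.
CI: 0.07047 ± 0.03014 = (0.0403, 0.1006).

(0.0403, 0.1006)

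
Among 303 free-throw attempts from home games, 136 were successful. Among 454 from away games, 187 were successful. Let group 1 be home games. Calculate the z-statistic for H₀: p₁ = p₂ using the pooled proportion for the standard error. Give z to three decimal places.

z = 1.007

Sample proportions: p̂₁ = 136/303 = 0.44884 and p̂₂ = 187/454 = 0.41189.
Pooled p̂ = (136+187)/(303+454) = 323/757 = 0.42668.
SE = √[p̂(1−p̂)(1/n₁+1/n₂)] = √[0.42668·0.57332·(1/303+1/454)] ≈ 0.036690.
z = (p̂₁ − p̂₂)/SE = (0.44884 − 0.41189)/0.036690 = 0.03695/0.036690 = 1.007.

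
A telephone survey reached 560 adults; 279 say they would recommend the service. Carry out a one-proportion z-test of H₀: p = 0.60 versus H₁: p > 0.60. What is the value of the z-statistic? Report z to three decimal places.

The sample proportion is 279/560 = 0.49821.
Under H₀, SE = √(p₀(1−p₀)/n) = √(0.60·0.40/560) = √0.000428571 = 0.020702.
Test statistic: z = -0.10179/0.020702 = -4.917.

z = -4.917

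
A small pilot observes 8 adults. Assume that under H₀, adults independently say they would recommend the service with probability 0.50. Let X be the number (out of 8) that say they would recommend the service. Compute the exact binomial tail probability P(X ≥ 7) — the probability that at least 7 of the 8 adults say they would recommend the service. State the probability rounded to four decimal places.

X is binomial with n = 8 and p = 0.50.
P(X ≥ 7) = C(8,7)·0.50^7·0.50^1 + C(8,8)·0.50^8·0.50^0.
= 0.031250 + 0.003906 = 0.0352.

P = 0.0352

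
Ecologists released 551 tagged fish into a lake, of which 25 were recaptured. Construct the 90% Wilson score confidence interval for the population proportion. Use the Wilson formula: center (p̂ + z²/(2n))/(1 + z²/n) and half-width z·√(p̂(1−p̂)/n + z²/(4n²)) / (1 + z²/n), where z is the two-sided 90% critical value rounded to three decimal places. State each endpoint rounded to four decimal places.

(0.0329, 0.0623)

p̂ = 25/551 = 0.04537; z = 1.645, so z² = 2.706025.
1 + z²/n = 1.004911.
Adjusted center: (0.04537 + z²/(2n))/1.004911 = 0.04759.
Radicand: p̂(1−p̂)/n + z²/(4n²) = 0.000078609 + 0.000002228 = 0.000080837.
Half-width = z·√(radicand)/denom = 1.645·0.008991/1.004911 = 0.01472.
CI: 0.04759 ± 0.01472 = (0.0329, 0.0623).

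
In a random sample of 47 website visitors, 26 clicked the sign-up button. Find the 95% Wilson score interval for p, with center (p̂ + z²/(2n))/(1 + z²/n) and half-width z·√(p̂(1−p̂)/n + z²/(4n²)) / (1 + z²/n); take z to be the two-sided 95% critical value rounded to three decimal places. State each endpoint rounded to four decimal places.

p̂ = 26/47 = 0.55319; z = 1.960, so z² = 3.841600.
1 + z²/n = 1.081736.
Center = (0.55319 + 0.040868)/1.081736 = 0.54917.
Radicand: p̂(1−p̂)/n + z²/(4n²) = 0.005258950 + 0.000434767 = 0.005693717.
Half-width = z·√(radicand)/denom = 1.960·0.075457/1.081736 = 0.13672.
CI: 0.54917 ± 0.13672 = (0.4125, 0.6859).

(0.4125, 0.6859)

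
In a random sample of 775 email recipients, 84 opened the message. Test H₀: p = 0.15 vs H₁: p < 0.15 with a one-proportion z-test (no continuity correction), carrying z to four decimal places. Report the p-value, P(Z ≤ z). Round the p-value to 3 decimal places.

p-value = 0.001

The sample proportion is 84/775 = 0.10839.
Under H₀, SE = √(p₀(1−p₀)/n) = √(0.15·0.85/775) = √0.000164516 = 0.012826.
Test statistic (full precision, shown to 4 dp): z = (84/775 − 0.15)/SE₀ ≈ -3.2443.
p-value = P(Z ≤ z) with z = -3.2443 → 0.001.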